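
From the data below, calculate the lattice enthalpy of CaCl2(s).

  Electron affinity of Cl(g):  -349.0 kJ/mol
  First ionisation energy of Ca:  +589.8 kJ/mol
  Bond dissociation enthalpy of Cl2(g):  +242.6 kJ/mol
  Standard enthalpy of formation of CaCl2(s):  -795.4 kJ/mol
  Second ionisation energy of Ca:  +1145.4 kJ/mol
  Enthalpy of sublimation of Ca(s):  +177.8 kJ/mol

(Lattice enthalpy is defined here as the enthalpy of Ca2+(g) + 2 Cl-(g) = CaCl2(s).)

U = -2253.0 kJ/mol

ΔHf° = 1·ΔHsub + 1·(ΣIE) + 1·D(Cl2) + 2·EA + U
-795.4 = 1·(+177.8) + 1·(+1735.2) + 1·(+242.6) + 2·(-349.0) + U
U = -795.4 − (+1457.6) = -2253.0 kJ/mol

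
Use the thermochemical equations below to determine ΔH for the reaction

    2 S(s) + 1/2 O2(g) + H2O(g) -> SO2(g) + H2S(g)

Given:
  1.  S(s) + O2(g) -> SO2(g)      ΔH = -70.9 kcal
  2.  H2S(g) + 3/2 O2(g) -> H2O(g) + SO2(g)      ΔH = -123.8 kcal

ΔH = -18.0 kcal

eq. 1 × 2: (2)·(-70.9) = -141.8 kcal
eq. 2 reversed: +123.8 kcal
ΔH = (2)·(-70.9) + (-1)·(-123.8) = -18.0 kcal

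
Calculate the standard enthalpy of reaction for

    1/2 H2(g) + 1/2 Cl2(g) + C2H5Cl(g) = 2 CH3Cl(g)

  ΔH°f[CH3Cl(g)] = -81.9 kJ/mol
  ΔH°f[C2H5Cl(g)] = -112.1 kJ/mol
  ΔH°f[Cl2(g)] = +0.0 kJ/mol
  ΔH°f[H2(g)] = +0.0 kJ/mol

ΔH° = -51.7 kJ/mol

Products: 2·(-81.9) = -163.8
Reactants: 1/2·(+0.0) + 1/2·(+0.0) + 1·(-112.1) = -112.1
ΔH° = (-163.8) − (-112.1) = -51.7 kJ/mol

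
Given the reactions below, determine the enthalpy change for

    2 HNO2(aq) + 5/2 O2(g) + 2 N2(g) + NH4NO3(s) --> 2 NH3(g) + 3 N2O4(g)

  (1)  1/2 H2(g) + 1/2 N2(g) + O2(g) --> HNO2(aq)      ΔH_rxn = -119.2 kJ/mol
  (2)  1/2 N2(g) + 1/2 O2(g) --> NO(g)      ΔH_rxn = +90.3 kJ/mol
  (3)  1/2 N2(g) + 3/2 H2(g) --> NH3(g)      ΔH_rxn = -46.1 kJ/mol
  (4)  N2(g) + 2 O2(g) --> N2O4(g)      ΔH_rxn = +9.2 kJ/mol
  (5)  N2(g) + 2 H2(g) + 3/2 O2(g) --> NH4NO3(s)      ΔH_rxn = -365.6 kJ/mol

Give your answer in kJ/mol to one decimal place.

(1) reversed and × 2: (-2)·(-119.2) = +238.4 kJ/mol
(2): not needed.
(3) × 2: (2)·(-46.1) = -92.2 kJ/mol
(4) × 3: (3)·(+9.2) = +27.6 kJ/mol
(5) reversed: +365.6 kJ/mol
ΔH_rxn = (-2)·(-119.2) + (2)·(-46.1) + (3)·(+9.2) + (-1)·(-365.6) = 539.4 kJ/mol

ΔH_rxn = 539.4 kJ/mol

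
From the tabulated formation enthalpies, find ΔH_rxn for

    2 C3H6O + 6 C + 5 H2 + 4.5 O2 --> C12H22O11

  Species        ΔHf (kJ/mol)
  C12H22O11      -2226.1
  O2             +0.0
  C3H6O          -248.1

ΔH_rxn = -1729.9 kJ/mol

ΔH°rxn = Σ nΔHf°(products) − Σ nΔHf°(reactants).
Products: 1·(-2226.1) = -2226.1
Reactants: 2·(-248.1) + 6·(+0.0) + 5·(+0.0) + 9/2·(+0.0) = -496.2
ΔH_rxn = (-2226.1) − (-496.2) = -1729.9 kJ/mol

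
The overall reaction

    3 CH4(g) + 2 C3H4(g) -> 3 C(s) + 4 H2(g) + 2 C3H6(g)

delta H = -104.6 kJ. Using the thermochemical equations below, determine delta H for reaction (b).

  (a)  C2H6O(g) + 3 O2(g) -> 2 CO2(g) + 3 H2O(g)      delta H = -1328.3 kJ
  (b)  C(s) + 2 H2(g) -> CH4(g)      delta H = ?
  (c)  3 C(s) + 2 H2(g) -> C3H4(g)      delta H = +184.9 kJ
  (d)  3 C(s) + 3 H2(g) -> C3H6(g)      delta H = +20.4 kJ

delta H = -74.8 kJ

(a): not needed.
(b) reversed and × 3: contributes −3·x
(c) reversed and × 2: (-2)·(+184.9) = -369.8 kJ
(d) × 2: (2)·(+20.4) = +40.8 kJ
-104.6 = (-369.8) + (+40.8) − 3·x
x = (-104.6 − (-329.0)) / (-3) = -74.8 kJ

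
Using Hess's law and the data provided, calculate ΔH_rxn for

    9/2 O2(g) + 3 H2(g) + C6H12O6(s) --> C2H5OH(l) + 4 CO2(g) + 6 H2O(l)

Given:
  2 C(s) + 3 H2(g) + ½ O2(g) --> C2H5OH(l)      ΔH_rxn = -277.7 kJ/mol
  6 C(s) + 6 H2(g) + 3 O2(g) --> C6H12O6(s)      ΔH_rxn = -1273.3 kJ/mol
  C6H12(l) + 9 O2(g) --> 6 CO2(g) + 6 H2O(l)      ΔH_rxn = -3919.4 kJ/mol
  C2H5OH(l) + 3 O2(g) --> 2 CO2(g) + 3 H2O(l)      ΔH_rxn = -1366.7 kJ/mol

ΔH_rxn = -2293.2 kJ/mol

equation 1 × 3: (3)·(-277.7) = -833.1 kJ/mol
equation 2 reversed (C6H12O6(s) must end up as a reactant): +1273.3 kJ/mol
equation 3: not needed (C6H12(l) appears nowhere else).
equation 4 × 2: (2)·(-1366.7) = -2733.4 kJ/mol
ΔH_rxn = (-833.1) + (+1273.3) + (-2733.4) = -2293.2 kJ/mol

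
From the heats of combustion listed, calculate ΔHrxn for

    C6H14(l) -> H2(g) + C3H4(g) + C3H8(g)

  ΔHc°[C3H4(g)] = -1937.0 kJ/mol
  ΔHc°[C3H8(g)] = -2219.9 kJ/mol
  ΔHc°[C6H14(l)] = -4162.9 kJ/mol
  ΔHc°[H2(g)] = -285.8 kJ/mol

Using ΔH = Σ nΔHc°(reactants) − Σ nΔHc°(products):
= [1·(-4162.9)] − [1·(-285.8) + 1·(-1937.0) + 1·(-2219.9)]
= 279.8 kJ/mol

ΔHrxn = 279.8 kJ/mol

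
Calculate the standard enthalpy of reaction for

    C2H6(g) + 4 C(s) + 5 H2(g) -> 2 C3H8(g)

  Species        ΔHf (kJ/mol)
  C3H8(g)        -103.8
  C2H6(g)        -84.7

ΔH_rxn = -122.9 kJ/mol

Products: 2·(-103.8) = -207.6
Reactants: 1·(-84.7) + 4·(+0.0) + 5·(+0.0) = -84.7
ΔH_rxn = (-207.6) − (-84.7) = -122.9 kJ/mol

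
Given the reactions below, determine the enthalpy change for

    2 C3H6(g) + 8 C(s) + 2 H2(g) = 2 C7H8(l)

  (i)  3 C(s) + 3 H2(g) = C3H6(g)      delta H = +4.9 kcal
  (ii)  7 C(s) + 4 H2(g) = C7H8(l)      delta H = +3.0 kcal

(i) reversed and × 2: (-2)·(+4.9) = -9.8 kcal
(ii) × 2: (2)·(+3.0) = +6.0 kcal
By Hess's law, delta H = (-9.8) + (+6.0) = -3.8 kcal

delta H = -3.8 kcal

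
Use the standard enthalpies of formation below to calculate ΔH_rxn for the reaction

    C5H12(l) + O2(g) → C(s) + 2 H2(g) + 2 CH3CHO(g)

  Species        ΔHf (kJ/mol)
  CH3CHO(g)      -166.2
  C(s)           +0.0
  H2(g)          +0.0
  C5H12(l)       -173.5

ΔH°rxn = Σ nΔHf°(products) − Σ nΔHf°(reactants).
Products: 1·(+0.0) + 2·(+0.0) + 2·(-166.2) = -332.4
Reactants: 1·(-173.5) + 1·(+0.0) = -173.5
ΔH_rxn = (-332.4) − (-173.5) = -158.9 kJ/mol

ΔH_rxn = -158.9 kJ/mol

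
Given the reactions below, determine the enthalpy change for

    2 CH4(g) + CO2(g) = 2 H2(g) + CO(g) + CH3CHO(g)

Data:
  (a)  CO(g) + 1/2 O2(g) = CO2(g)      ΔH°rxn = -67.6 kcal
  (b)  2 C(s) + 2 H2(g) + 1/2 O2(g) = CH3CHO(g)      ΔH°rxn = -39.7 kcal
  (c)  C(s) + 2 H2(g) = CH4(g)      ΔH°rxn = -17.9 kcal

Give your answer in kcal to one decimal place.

(a) reversed: +67.6 kcal
(b) as written: -39.7 kcal
(c) reversed and × 2: (-2)·(-17.9) = +35.8 kcal
Since enthalpy is a state function, ΔH°rxn = (+67.6) + (-39.7) + (+35.8) = 63.7 kcal

ΔH°rxn = 63.7 kcal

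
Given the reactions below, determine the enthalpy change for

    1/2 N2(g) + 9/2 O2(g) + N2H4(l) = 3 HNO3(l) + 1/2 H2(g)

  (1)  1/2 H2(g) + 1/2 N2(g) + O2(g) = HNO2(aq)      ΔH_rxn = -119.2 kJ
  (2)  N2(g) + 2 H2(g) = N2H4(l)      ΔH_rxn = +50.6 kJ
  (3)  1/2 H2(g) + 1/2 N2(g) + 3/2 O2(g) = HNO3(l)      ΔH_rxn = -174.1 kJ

(1): not needed (HNO2(aq) appears nowhere else).
(2) reversed (reverse to put N2H4(l) on the reactant side): -50.6 kJ
(3) × 3 (×3 to match 3 HNO3(l) in the target): (3)·(-174.1) = -522.3 kJ
ΔH_rxn = (-1)·(+50.6) + (3)·(-174.1) = -572.9 kJ

ΔH_rxn = -572.9 kJ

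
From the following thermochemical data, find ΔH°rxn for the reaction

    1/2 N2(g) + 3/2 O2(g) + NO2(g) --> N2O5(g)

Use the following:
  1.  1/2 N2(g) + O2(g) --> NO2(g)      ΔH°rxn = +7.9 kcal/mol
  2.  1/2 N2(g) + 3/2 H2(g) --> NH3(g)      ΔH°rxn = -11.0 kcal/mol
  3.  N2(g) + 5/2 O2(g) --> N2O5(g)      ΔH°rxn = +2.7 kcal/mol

ΔH°rxn = -5.2 kcal/mol

eq. 1 reversed (reverse to put NO2(g) on the reactant side): -7.9 kcal/mol
eq. 2: not needed (NH3(g) appears nowhere else).
eq. 3 as written (N2O5(g) already on the product side): +2.7 kcal/mol
ΔH°rxn = (-1)·(+7.9) + (1)·(+2.7) = -5.2 kcal/mol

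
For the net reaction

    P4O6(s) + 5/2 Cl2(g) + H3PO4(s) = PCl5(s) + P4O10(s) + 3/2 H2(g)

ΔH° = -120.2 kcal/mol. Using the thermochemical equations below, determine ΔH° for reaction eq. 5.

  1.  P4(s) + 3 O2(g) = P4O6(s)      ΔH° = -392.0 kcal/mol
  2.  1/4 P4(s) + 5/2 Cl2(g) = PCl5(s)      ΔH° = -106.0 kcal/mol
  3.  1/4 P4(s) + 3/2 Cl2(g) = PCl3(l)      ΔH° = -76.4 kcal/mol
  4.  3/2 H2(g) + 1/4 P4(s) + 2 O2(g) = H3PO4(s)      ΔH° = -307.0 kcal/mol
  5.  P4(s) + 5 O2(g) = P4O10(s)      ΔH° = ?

eq. 1 reversed (P4O6(s) must end up as a reactant): +392.0 kcal/mol
eq. 2 as written (PCl5(s) already on the product side): -106.0 kcal/mol
eq. 3: not needed (PCl3(l) appears nowhere else).
eq. 4 reversed (H3PO4(s) must end up as a reactant): +307.0 kcal/mol
eq. 5 as written (P4O10(s) already on the product side): contributes x
-120.2 = (+392.0) + (-106.0) + (+307.0) + x
x = (-120.2 − (+593.0)) / (1) = -713.2 kcal/mol

ΔH° = -713.2 kcal/mol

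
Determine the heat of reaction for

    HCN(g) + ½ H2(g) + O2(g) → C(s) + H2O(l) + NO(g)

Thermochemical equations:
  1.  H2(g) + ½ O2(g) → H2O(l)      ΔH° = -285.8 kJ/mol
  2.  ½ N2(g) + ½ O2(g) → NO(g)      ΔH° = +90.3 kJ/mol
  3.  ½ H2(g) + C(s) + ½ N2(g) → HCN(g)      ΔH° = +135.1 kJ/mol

eq. 1 as written (H2O(l) already on the product side): -285.8 kJ/mol
eq. 2 as written (NO(g) already on the product side): +90.3 kJ/mol
eq. 3 reversed (HCN(g) must end up as a reactant): -135.1 kJ/mol
By Hess's law, ΔH° = (-285.8) + (+90.3) + (-135.1) = -330.6 kJ/mol

ΔH° = -330.6 kJ/mol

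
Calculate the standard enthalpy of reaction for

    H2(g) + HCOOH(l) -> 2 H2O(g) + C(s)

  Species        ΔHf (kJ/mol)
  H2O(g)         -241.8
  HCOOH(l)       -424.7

ΔHrxn = -58.9 kJ/mol

ΔH°rxn = Σ nΔHf°(products) − Σ nΔHf°(reactants).
Products: 2·(-241.8) + 1·(+0.0) = -483.6
Reactants: 1·(+0.0) + 1·(-424.7) = -424.7
ΔHrxn = (-483.6) − (-424.7) = -58.9 kJ/mol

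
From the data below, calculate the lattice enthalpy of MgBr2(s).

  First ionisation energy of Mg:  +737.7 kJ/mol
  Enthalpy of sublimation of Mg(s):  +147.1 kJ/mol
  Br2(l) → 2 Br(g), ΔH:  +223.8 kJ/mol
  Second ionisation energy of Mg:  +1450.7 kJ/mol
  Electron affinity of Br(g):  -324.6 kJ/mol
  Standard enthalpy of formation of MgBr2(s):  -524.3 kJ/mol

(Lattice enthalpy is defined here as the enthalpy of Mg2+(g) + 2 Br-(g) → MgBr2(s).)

ΔHf° = 1·ΔHsub + 1·(ΣIE) + 1·D(Br2) + 2·EA + U
-524.3 = 1·(+147.1) + 1·(+2188.4) + 1·(+223.8) + 2·(-324.6) + U
U = -524.3 − (+1910.1) = -2434.4 kJ/mol

U = -2434.4 kJ/mol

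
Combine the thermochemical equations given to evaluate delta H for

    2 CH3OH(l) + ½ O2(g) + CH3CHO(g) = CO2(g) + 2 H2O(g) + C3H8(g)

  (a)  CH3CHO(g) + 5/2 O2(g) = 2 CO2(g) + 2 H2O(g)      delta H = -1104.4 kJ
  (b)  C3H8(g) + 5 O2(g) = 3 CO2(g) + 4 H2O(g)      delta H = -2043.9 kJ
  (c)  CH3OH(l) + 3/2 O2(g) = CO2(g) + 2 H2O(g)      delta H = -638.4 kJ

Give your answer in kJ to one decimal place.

(a) as written: -1104.4 kJ
(b) reversed: +2043.9 kJ
(c) × 2: (2)·(-638.4) = -1276.8 kJ
delta H = (-1104.4) + (+2043.9) + (-1276.8) = -337.3 kJ

delta H = -337.3 kJ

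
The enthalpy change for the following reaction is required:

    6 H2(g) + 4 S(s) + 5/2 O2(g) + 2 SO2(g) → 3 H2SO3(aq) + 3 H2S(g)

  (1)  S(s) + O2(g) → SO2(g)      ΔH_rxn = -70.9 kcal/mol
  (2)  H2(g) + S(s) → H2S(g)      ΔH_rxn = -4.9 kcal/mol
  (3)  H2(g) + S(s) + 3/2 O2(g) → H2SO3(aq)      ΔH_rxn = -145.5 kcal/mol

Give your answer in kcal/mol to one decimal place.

(1) reversed and × 2: (-2)·(-70.9) = +141.8 kcal/mol
(2) × 3: (3)·(-4.9) = -14.7 kcal/mol
(3) × 3: (3)·(-145.5) = -436.5 kcal/mol
ΔH_rxn = (+141.8) + (-14.7) + (-436.5) = -309.4 kcal/mol

ΔH_rxn = -309.4 kcal/mol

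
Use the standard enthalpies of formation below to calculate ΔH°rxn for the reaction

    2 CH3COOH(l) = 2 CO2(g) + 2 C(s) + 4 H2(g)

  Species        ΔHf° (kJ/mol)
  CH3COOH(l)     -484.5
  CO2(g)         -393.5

ΔH°rxn = Σ nΔHf°(products) − Σ nΔHf°(reactants).
Products: 2·(-393.5) + 2·(+0.0) + 4·(+0.0) = -787.0
Reactants: 2·(-484.5) = -969.0
ΔH°rxn = (-787.0) − (-969.0) = 182.0 kJ/mol

ΔH°rxn = 182.0 kJ/mol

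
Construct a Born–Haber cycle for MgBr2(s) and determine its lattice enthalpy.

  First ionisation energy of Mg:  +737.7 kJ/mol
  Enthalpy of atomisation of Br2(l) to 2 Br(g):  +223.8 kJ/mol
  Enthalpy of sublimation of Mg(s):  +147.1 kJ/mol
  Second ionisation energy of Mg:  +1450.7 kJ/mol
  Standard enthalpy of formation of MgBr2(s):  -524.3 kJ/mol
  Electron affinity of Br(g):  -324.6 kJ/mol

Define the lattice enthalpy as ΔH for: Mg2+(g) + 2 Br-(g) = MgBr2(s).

U = -2434.4 kJ/mol

ΔHf° = 1·ΔHsub + 1·(ΣIE) + 1·D(Br2) + 2·EA + U
-524.3 = 1·(+147.1) + 1·(+2188.4) + 1·(+223.8) + 2·(-324.6) + U
U = -524.3 − (+1910.1) = -2434.4 kJ/mol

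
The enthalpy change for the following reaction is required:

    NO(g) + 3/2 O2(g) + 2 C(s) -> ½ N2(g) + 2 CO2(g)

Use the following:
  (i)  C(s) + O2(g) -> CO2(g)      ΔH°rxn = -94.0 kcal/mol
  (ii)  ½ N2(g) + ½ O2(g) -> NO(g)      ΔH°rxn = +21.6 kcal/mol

ΔH°rxn = -209.6 kcal/mol

(i) × 2: (2)·(-94.0) = -188.0 kcal/mol
(ii) reversed: -21.6 kcal/mol
Summing the manipulated equations, ΔH°rxn = (-188.0) + (-21.6) = -209.6 kcal/mol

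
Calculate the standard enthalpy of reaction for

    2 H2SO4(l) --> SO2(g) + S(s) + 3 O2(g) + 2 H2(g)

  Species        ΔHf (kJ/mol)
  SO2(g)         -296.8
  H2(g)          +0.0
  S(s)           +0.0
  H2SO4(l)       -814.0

ΔHrxn = 1331.2 kJ/mol

ΔH°rxn = Σ nΔHf°(products) − Σ nΔHf°(reactants).
Products: 1·(-296.8) + 1·(+0.0) + 3·(+0.0) + 2·(+0.0) = -296.8
Reactants: 2·(-814.0) = -1628.0
ΔHrxn = (-296.8) − (-1628.0) = 1331.2 kJ/mol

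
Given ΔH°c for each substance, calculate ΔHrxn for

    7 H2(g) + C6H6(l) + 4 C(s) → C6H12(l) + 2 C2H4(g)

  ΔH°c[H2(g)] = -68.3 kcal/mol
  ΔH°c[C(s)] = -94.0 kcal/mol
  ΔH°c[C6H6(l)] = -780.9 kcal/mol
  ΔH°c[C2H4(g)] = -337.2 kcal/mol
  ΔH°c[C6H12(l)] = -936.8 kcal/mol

Using ΔH = Σ nΔHc°(reactants) − Σ nΔHc°(products):
= [7·(-68.3) + 1·(-780.9) + 4·(-94.0)] − [1·(-936.8) + 2·(-337.2)]
= -23.8 kcal/mol

ΔHrxn = -23.8 kcal/mol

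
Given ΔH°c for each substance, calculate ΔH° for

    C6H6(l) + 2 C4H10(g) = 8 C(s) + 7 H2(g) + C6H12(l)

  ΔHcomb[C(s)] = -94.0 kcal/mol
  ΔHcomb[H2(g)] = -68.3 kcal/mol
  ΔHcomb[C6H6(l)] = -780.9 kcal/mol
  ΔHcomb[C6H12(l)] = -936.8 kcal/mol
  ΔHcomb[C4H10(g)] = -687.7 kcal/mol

Using ΔH = Σ nΔHc°(reactants) − Σ nΔHc°(products):
= [1·(-780.9) + 2·(-687.7)] − [8·(-94.0) + 7·(-68.3) + 1·(-936.8)]
= 10.6 kcal/mol

ΔH° = 10.6 kcal/mol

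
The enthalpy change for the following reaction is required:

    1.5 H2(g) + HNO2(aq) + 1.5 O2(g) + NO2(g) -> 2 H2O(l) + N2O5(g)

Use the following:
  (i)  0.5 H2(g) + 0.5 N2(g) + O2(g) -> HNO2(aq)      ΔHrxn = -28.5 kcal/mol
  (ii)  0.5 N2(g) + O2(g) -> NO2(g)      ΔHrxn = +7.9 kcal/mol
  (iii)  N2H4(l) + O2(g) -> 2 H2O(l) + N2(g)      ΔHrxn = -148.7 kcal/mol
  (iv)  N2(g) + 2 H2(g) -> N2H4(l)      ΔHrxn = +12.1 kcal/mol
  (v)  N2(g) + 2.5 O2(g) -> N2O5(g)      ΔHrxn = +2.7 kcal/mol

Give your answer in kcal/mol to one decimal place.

ΔHrxn = -113.3 kcal/mol

(i) reversed (HNO2(aq) must end up as a reactant): +28.5 kcal/mol
(ii) reversed (NO2(g) must end up as a reactant): -7.9 kcal/mol
(iii) as written (H2O(l) already on the product side): -148.7 kcal/mol
(iv) as written: +12.1 kcal/mol
(v) as written (N2O5(g) already on the product side): +2.7 kcal/mol
ΔHrxn = (-1)·(-28.5) + (-1)·(+7.9) + (1)·(-148.7) + (1)·(+12.1) + (1)·(+2.7) = -113.3 kcal/mol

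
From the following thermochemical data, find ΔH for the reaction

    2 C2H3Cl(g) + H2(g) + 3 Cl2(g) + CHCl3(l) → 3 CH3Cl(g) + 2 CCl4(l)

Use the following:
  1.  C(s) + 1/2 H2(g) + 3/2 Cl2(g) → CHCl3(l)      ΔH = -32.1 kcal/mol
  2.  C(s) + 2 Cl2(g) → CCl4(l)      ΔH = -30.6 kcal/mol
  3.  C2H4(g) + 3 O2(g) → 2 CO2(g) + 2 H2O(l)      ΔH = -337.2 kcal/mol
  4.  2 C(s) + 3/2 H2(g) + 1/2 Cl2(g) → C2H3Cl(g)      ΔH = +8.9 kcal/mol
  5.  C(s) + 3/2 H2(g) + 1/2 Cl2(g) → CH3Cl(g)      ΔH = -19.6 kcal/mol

eq. 1 reversed: +32.1 kcal/mol
eq. 2 × 2: (2)·(-30.6) = -61.2 kcal/mol
eq. 3: not needed.
eq. 4 reversed and × 2: (-2)·(+8.9) = -17.8 kcal/mol
eq. 5 × 3: (3)·(-19.6) = -58.8 kcal/mol
Since enthalpy is a state function, ΔH = (+32.1) + (-61.2) + (-17.8) + (-58.8) = -105.7 kcal/mol

ΔH = -105.7 kcal/mol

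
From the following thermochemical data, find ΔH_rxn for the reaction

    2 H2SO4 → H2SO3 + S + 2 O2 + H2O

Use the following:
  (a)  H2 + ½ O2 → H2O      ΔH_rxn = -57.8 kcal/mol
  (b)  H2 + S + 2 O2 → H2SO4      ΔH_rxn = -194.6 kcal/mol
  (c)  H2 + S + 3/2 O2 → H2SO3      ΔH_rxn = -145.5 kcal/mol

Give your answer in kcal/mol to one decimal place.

ΔH_rxn = 185.9 kcal/mol

(a) as written (H2O already on the product side): -57.8 kcal/mol
(b) reversed and × 2 (H2SO4 must end up as a reactant; ×2 to match 2 H2SO4 in the target): (-2)·(-194.6) = +389.2 kcal/mol
(c) as written (H2SO3 already on the product side): -145.5 kcal/mol
Combining the equations, ΔH_rxn = (-57.8) + (+389.2) + (-145.5) = 185.9 kcal/mol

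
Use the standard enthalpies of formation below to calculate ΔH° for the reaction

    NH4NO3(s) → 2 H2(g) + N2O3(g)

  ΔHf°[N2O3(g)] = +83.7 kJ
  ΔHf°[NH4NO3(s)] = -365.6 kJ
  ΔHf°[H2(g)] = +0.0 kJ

ΔH° = 449.3 kJ

ΔH°rxn = Σ nΔHf°(products) − Σ nΔHf°(reactants).
Products: 2·(+0.0) + 1·(+83.7) = +83.7
Reactants: 1·(-365.6) = -365.6
ΔH° = (+83.7) − (-365.6) = 449.3 kJ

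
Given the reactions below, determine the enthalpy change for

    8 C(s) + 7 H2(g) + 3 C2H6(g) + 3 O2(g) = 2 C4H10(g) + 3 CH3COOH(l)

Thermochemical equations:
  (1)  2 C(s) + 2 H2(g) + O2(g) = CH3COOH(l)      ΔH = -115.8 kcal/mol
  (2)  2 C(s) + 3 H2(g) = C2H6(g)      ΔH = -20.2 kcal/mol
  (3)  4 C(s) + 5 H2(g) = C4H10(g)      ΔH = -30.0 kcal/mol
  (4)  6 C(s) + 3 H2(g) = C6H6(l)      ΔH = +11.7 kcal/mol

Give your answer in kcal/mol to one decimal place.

ΔH = -346.8 kcal/mol

(1) × 3: (3)·(-115.8) = -347.4 kcal/mol
(2) reversed and × 3: (-3)·(-20.2) = +60.6 kcal/mol
(3) × 2: (2)·(-30.0) = -60.0 kcal/mol
(4): not needed.
By Hess's law, ΔH = (-347.4) + (+60.6) + (-60.0) = -346.8 kcal/mol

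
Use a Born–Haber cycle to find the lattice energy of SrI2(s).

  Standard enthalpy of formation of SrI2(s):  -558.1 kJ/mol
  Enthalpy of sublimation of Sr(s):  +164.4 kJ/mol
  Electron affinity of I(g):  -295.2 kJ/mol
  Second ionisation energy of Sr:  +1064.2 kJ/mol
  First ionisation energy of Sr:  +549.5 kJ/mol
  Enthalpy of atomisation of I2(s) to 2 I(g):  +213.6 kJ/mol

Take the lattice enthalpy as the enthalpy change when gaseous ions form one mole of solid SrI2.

U = -1959.4 kJ/mol

ΔHf° = 1·ΔHsub + 1·(ΣIE) + 1·D(I2) + 2·EA + U
-558.1 = 1·(+164.4) + 1·(+1613.7) + 1·(+213.6) + 2·(-295.2) + U
U = -558.1 − (+1401.3) = -1959.4 kJ/mol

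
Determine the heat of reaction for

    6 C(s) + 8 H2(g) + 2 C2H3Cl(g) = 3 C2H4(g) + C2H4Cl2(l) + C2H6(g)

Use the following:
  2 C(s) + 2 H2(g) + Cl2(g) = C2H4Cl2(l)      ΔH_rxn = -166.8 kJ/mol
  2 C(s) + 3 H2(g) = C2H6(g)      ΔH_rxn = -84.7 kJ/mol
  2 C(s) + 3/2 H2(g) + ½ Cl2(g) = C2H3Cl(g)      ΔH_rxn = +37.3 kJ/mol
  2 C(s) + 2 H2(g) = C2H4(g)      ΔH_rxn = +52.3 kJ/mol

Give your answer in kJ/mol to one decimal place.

equation 1 as written: -166.8 kJ/mol
equation 2 as written: -84.7 kJ/mol
equation 3 reversed and × 2: (-2)·(+37.3) = -74.6 kJ/mol
equation 4 × 3: (3)·(+52.3) = +156.9 kJ/mol
ΔH_rxn = (1)·(-166.8) + (1)·(-84.7) + (-2)·(+37.3) + (3)·(+52.3) = -169.2 kJ/mol

ΔH_rxn = -169.2 kJ/mol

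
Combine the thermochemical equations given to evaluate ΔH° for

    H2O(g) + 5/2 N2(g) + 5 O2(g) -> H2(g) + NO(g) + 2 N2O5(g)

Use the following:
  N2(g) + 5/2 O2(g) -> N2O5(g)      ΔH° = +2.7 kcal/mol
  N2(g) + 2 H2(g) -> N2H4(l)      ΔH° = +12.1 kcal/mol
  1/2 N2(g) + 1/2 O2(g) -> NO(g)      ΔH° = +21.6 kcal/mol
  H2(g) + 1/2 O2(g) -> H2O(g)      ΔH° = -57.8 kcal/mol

equation 1 × 2 (×2 to match 2 N2O5(g) in the target): (2)·(+2.7) = +5.4 kcal/mol
equation 2: not needed (N2H4(l) appears nowhere else).
equation 3 as written (NO(g) already on the product side): +21.6 kcal/mol
equation 4 reversed (reverse to put H2O(g) on the reactant side): +57.8 kcal/mol
ΔH° = (2)·(+2.7) + (1)·(+21.6) + (-1)·(-57.8) = 84.8 kcal/mol

ΔH° = 84.8 kcal/mol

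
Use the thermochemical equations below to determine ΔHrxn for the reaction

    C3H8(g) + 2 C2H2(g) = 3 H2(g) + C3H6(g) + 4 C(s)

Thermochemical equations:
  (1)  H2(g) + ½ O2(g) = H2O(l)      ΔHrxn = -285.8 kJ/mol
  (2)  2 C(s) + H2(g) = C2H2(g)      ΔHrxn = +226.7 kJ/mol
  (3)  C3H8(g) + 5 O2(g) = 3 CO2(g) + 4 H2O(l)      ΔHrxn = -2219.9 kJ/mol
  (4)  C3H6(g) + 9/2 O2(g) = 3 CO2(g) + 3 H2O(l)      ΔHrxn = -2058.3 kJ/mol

ΔHrxn = -329.2 kJ/mol

(1) reversed: +285.8 kJ/mol
(2) reversed and × 2: (-2)·(+226.7) = -453.4 kJ/mol
(3) as written: -2219.9 kJ/mol
(4) reversed: +2058.3 kJ/mol
ΔHrxn = (-1)·(-285.8) + (-2)·(+226.7) + (1)·(-2219.9) + (-1)·(-2058.3) = -329.2 kJ/mol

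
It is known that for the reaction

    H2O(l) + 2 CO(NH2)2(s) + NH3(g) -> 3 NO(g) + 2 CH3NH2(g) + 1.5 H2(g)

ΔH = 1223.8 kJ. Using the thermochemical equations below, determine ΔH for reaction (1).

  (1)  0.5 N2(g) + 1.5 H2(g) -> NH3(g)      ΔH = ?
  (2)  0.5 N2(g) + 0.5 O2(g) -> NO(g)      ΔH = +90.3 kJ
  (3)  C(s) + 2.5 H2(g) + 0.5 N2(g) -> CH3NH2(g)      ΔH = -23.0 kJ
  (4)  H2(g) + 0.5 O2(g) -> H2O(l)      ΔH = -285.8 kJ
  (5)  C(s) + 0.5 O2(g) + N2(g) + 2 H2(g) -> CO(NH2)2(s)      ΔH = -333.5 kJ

ΔH = -46.1 kJ

(1) reversed (reverse to put NH3(g) on the reactant side): contributes −x
(2) × 3 (scale by 3 for the 3 NO(g)): (3)·(+90.3) = +270.9 kJ
(3) × 2 (scale by 2 for the 2 CH3NH2(g)): (2)·(-23.0) = -46.0 kJ
(4) reversed (H2O(l) must end up as a reactant): +285.8 kJ
(5) reversed and × 2 (reverse to put CO(NH2)2(s) on the reactant side; scale by 2 for the 2 CO(NH2)2(s)): (-2)·(-333.5) = +667.0 kJ
+1223.8 = (+270.9) + (-46.0) + (+285.8) + (+667.0) − x
x = (+1223.8 − (+1177.7)) / (-1) = -46.1 kJ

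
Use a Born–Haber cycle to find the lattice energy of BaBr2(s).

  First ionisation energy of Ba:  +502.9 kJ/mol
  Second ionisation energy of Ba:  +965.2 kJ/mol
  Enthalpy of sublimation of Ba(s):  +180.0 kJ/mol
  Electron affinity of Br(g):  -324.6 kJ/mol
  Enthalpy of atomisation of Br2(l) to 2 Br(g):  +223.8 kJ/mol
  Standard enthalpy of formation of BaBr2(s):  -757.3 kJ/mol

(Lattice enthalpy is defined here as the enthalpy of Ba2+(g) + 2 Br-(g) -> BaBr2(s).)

ΔHf° = 1·ΔHsub + 1·(ΣIE) + 1·D(Br2) + 2·EA + U
-757.3 = 1·(+180.0) + 1·(+1468.1) + 1·(+223.8) + 2·(-324.6) + U
U = -757.3 − (+1222.7) = -1980.0 kJ/mol

U = -1980.0 kJ/mol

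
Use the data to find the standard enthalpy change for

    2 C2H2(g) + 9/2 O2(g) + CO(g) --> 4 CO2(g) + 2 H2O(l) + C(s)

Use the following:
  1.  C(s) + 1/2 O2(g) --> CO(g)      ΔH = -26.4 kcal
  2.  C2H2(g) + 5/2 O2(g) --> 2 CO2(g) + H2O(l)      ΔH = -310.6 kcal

ΔH = -594.8 kcal

eq. 1 reversed: +26.4 kcal
eq. 2 × 2: (2)·(-310.6) = -621.2 kcal
Combining the equations, ΔH = (-1)·(-26.4) + (2)·(-310.6) = -594.8 kcal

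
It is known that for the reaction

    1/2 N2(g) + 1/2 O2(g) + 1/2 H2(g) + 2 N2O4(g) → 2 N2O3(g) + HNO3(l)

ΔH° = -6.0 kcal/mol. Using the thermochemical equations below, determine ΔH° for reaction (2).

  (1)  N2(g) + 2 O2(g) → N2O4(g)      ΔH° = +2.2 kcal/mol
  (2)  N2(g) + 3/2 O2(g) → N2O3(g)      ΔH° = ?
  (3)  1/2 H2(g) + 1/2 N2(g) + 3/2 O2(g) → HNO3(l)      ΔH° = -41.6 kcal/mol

(1) reversed and × 2 (reverse to put N2O4(g) on the reactant side; ×2 to match 2 N2O4(g) in the target): (-2)·(+2.2) = -4.4 kcal/mol
(2) × 2 (scale by 2 for the 2 N2O3(g)): contributes 2·x
(3) as written (HNO3(l) already on the product side): -41.6 kcal/mol
-6.0 = (-4.4) + (-41.6) + 2·x
x = (-6.0 − (-46.0)) / (2) = 20.0 kcal/mol

ΔH° = 20.0 kcal/mol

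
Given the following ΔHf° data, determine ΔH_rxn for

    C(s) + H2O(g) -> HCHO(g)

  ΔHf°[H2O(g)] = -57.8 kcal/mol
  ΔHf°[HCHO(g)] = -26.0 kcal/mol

ΔH°rxn = Σ nΔHf°(products) − Σ nΔHf°(reactants).
Products: 1·(-26.0) = -26.0
Reactants: 1·(+0.0) + 1·(-57.8) = -57.8
ΔH_rxn = (-26.0) − (-57.8) = 31.8 kcal/mol

ΔH_rxn = 31.8 kcal/mol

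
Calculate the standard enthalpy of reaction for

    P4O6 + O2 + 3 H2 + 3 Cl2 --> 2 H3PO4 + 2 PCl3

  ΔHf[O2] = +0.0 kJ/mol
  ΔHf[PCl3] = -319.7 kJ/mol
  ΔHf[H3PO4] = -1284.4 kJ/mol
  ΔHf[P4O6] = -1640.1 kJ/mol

ΔH° = -1568.1 kJ/mol

ΔH°rxn = Σ nΔHf°(products) − Σ nΔHf°(reactants).
Products: 2·(-1284.4) + 2·(-319.7) = -3208.2
Reactants: 1·(-1640.1) + 1·(+0.0) + 3·(+0.0) + 3·(+0.0) = -1640.1
ΔH° = (-3208.2) − (-1640.1) = -1568.1 kJ/mol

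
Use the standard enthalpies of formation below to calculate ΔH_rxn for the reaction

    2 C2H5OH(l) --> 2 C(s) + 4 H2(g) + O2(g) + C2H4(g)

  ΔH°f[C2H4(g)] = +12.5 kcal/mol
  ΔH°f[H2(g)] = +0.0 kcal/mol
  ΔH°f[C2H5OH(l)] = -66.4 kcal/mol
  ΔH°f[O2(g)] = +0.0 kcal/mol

ΔH_rxn = 145.3 kcal/mol

ΔH°rxn = Σ nΔHf°(products) − Σ nΔHf°(reactants).
Products: 2·(+0.0) + 4·(+0.0) + 1·(+0.0) + 1·(+12.5) = +12.5
Reactants: 2·(-66.4) = -132.8
ΔH_rxn = (+12.5) − (-132.8) = 145.3 kcal/mol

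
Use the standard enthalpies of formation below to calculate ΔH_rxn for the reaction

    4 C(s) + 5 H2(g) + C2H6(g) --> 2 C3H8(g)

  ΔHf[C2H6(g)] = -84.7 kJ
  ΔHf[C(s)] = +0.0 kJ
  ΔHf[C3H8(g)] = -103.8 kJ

Products: 2·(-103.8) = -207.6
Reactants: 4·(+0.0) + 5·(+0.0) + 1·(-84.7) = -84.7
ΔH_rxn = (-207.6) − (-84.7) = -122.9 kJ

ΔH_rxn = -122.9 kJ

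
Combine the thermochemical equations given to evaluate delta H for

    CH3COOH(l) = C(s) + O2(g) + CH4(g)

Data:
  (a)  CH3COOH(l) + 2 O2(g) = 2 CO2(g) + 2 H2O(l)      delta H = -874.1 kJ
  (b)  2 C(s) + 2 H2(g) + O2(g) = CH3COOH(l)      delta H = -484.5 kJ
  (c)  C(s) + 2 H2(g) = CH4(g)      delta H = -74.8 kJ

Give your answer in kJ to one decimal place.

delta H = 409.7 kJ

(a): not needed.
(b) reversed: +484.5 kJ
(c) as written: -74.8 kJ
delta H = (+484.5) + (-74.8) = 409.7 kJ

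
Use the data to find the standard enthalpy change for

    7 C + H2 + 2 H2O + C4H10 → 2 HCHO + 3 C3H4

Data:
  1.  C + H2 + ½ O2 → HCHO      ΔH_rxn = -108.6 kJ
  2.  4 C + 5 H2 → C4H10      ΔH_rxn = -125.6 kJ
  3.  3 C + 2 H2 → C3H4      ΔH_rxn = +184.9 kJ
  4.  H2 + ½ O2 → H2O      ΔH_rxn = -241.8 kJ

eq. 1 × 2: (2)·(-108.6) = -217.2 kJ
eq. 2 reversed: +125.6 kJ
eq. 3 × 3: (3)·(+184.9) = +554.7 kJ
eq. 4 reversed and × 2: (-2)·(-241.8) = +483.6 kJ
ΔH_rxn = (-217.2) + (+125.6) + (+554.7) + (+483.6) = 946.7 kJ

ΔH_rxn = 946.7 kJ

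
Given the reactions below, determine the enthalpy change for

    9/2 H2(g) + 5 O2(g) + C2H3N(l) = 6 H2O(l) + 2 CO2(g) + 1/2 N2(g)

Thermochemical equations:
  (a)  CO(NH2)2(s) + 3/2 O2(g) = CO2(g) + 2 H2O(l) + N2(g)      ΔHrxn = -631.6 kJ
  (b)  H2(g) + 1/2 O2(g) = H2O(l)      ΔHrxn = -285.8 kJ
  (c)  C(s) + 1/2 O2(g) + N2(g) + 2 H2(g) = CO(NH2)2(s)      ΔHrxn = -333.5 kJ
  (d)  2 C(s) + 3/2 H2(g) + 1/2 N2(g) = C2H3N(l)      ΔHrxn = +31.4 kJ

(a) × 2: (2)·(-631.6) = -1263.2 kJ
(b) × 2: (2)·(-285.8) = -571.6 kJ
(c) × 2: (2)·(-333.5) = -667.0 kJ
(d) reversed: -31.4 kJ
Summing the manipulated equations, ΔHrxn = (-1263.2) + (-571.6) + (-667.0) + (-31.4) = -2533.2 kJ

ΔHrxn = -2533.2 kJ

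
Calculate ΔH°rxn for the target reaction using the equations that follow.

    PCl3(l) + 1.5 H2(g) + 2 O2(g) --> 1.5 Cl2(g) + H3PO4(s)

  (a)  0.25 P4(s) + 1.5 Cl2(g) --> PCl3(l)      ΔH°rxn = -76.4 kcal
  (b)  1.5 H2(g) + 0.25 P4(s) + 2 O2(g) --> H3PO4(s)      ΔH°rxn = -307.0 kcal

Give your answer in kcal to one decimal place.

(a) reversed: +76.4 kcal
(b) as written: -307.0 kcal
ΔH°rxn = (-1)·(-76.4) + (1)·(-307.0) = -230.6 kcal

ΔH°rxn = -230.6 kcal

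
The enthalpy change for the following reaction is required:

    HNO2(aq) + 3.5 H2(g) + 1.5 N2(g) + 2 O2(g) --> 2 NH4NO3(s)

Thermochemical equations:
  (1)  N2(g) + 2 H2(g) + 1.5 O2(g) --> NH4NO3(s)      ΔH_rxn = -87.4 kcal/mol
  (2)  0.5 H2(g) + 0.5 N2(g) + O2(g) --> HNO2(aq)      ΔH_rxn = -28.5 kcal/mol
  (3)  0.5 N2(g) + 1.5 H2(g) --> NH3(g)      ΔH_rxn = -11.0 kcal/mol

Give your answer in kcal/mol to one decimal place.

(1) × 2: (2)·(-87.4) = -174.8 kcal/mol
(2) reversed: +28.5 kcal/mol
(3): not needed.
Summing the manipulated equations, ΔH_rxn = (2)·(-87.4) + (-1)·(-28.5) = -146.3 kcal/mol

ΔH_rxn = -146.3 kcal/mol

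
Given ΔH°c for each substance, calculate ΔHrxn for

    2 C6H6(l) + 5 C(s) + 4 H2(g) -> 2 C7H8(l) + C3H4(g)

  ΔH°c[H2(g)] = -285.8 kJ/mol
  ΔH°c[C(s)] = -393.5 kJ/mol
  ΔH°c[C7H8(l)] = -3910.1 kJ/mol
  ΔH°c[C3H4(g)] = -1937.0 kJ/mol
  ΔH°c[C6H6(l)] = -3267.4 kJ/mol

ΔHrxn = 111.7 kJ/mol

With combustion enthalpies, reactants minus products:
= [2·(-3267.4) + 5·(-393.5) + 4·(-285.8)] − [2·(-3910.1) + 1·(-1937.0)]
= 111.7 kJ/mol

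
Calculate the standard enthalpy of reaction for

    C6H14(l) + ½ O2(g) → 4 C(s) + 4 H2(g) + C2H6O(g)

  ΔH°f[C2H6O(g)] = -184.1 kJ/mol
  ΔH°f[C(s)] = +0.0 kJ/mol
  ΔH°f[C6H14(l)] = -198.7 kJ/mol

ΔH°rxn = Σ nΔHf°(products) − Σ nΔHf°(reactants).
Products: 4·(+0.0) + 4·(+0.0) + 1·(-184.1) = -184.1
Reactants: 1·(-198.7) + 1/2·(+0.0) = -198.7
ΔH° = (-184.1) − (-198.7) = 14.6 kJ/mol

ΔH° = 14.6 kJ/mol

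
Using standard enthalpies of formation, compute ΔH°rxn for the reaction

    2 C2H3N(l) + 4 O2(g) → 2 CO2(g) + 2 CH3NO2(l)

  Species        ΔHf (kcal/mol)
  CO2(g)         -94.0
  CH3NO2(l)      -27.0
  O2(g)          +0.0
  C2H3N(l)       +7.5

ΔH°rxn = -257.0 kcal/mol

Products: 2·(-94.0) + 2·(-27.0) = -242.0
Reactants: 2·(+7.5) + 4·(+0.0) = +15.0
ΔH°rxn = (-242.0) − (+15.0) = -257.0 kcal/mol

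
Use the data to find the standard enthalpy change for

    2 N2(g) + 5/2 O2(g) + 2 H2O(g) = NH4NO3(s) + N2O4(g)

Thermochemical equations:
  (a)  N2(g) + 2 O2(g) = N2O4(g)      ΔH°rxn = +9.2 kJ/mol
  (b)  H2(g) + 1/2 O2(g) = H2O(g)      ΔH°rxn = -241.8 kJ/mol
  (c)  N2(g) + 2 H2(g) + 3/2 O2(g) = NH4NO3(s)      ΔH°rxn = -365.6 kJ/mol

ΔH°rxn = 127.2 kJ/mol

(a) as written: +9.2 kJ/mol
(b) reversed and × 2: (-2)·(-241.8) = +483.6 kJ/mol
(c) as written: -365.6 kJ/mol
ΔH°rxn = (+9.2) + (+483.6) + (-365.6) = 127.2 kJ/mol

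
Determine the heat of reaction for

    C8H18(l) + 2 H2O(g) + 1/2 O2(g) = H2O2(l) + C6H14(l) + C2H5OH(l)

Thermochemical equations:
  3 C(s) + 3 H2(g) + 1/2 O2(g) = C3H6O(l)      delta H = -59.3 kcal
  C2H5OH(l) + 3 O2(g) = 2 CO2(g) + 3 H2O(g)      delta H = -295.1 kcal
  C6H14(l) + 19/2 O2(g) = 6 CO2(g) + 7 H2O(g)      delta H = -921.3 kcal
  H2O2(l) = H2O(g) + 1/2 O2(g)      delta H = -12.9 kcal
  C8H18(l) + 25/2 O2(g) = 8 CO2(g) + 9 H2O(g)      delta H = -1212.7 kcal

delta H = 16.6 kcal

equation 1: not needed (C3H6O(l) appears nowhere else).
equation 2 reversed (C2H5OH(l) must end up as a product): +295.1 kcal
equation 3 reversed (C6H14(l) must end up as a product): +921.3 kcal
equation 4 reversed (H2O2(l) must end up as a product): +12.9 kcal
equation 5 as written (C8H18(l) already on the reactant side): -1212.7 kcal
Combining the equations, delta H = (+295.1) + (+921.3) + (+12.9) + (-1212.7) = 16.6 kcal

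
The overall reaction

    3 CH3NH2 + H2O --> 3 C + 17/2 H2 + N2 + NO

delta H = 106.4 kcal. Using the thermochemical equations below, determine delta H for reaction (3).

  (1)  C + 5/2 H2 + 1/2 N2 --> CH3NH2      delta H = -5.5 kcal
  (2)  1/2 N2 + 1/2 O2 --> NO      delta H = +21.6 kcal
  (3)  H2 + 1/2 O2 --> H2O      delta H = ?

delta H = -68.3 kcal

(1) reversed and × 3 (CH3NH2 must end up as a reactant; ×3 to match 3 CH3NH2 in the target): (-3)·(-5.5) = +16.5 kcal
(2) as written (NO already on the product side): +21.6 kcal
(3) reversed (reverse to put H2O on the reactant side): contributes −x
+106.4 = (+16.5) + (+21.6) − x
x = (+106.4 − (+38.1)) / (-1) = -68.3 kcal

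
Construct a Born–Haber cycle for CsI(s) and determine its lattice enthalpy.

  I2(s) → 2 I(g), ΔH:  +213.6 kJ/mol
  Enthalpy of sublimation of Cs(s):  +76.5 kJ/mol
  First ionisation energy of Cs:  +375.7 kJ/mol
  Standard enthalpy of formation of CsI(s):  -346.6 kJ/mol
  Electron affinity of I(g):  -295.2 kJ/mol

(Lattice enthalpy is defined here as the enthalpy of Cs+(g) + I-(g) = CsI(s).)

U = -610.4 kJ/mol

ΔHf° = 1·ΔHsub + 1·(ΣIE) + 1/2·D(I2) + 1·EA + U
-346.6 = 1·(+76.5) + 1·(+375.7) + 1/2·(+213.6) + 1·(-295.2) + U
U = -346.6 − (+263.8) = -610.4 kJ/mol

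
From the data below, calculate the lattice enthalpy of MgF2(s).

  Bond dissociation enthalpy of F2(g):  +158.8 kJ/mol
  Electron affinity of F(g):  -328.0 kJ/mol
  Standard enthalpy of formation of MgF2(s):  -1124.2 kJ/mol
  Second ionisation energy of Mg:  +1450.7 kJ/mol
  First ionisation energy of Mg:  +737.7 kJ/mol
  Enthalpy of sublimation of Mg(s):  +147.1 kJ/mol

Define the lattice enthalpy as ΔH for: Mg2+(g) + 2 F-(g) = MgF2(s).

ΔHf° = 1·ΔHsub + 1·(ΣIE) + 1·D(F2) + 2·EA + U
-1124.2 = 1·(+147.1) + 1·(+2188.4) + 1·(+158.8) + 2·(-328.0) + U
U = -1124.2 − (+1838.3) = -2962.5 kJ/mol

U = -2962.5 kJ/mol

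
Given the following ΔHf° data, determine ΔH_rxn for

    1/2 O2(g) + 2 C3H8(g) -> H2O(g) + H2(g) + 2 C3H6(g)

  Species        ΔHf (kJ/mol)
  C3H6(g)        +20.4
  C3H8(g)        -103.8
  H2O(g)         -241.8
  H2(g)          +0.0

Products: 1·(-241.8) + 1·(+0.0) + 2·(+20.4) = -201.0
Reactants: 1/2·(+0.0) + 2·(-103.8) = -207.6
ΔH_rxn = (-201.0) − (-207.6) = 6.6 kJ/mol

ΔH_rxn = 6.6 kJ/mol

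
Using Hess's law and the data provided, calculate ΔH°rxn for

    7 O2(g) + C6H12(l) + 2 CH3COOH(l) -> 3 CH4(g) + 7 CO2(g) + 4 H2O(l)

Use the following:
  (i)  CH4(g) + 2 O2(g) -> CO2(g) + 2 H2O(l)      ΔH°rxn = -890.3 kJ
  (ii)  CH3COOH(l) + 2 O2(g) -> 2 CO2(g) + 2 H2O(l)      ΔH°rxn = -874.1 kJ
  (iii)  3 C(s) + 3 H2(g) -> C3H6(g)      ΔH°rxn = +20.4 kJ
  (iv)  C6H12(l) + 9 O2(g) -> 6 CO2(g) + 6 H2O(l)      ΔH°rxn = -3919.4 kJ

(i) reversed and × 3: (-3)·(-890.3) = +2670.9 kJ
(ii) × 2: (2)·(-874.1) = -1748.2 kJ
(iii): not needed.
(iv) as written: -3919.4 kJ
ΔH°rxn = (+2670.9) + (-1748.2) + (-3919.4) = -2996.7 kJ

ΔH°rxn = -2996.7 kJ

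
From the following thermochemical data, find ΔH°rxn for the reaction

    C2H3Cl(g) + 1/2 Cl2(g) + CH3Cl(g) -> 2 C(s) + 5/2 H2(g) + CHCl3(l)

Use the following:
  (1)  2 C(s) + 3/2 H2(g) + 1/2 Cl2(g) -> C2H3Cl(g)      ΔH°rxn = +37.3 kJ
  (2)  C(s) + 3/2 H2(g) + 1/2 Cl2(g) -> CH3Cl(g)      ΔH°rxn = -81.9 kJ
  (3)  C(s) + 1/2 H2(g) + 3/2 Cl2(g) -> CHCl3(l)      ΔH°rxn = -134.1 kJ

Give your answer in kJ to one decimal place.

ΔH°rxn = -89.5 kJ

(1) reversed: -37.3 kJ
(2) reversed: +81.9 kJ
(3) as written: -134.1 kJ
ΔH°rxn = (-1)·(+37.3) + (-1)·(-81.9) + (1)·(-134.1) = -89.5 kJ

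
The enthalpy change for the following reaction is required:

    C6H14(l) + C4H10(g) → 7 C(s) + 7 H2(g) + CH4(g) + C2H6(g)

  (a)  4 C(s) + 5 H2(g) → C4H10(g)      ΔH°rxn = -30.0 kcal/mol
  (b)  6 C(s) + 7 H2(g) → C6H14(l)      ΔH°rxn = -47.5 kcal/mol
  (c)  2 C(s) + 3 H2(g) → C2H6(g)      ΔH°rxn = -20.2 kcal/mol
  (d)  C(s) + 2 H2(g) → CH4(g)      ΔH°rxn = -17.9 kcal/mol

(a) reversed: +30.0 kcal/mol
(b) reversed: +47.5 kcal/mol
(c) as written: -20.2 kcal/mol
(d) as written: -17.9 kcal/mol
ΔH°rxn = (-1)·(-30.0) + (-1)·(-47.5) + (1)·(-20.2) + (1)·(-17.9) = 39.4 kcal/mol

ΔH°rxn = 39.4 kcal/mol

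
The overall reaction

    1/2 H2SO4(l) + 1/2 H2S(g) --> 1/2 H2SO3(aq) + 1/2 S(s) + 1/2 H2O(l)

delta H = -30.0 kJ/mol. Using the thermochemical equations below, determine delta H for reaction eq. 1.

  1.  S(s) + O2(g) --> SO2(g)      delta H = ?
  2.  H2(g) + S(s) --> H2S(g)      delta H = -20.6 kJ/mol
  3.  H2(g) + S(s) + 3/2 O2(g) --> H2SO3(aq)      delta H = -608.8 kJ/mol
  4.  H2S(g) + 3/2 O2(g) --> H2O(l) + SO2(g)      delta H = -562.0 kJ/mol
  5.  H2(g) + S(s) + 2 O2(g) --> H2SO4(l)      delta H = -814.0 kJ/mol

eq. 1 reversed and × 1/2: contributes −1/2·x
eq. 2: not needed.
eq. 3 × 1/2 (scale by 1/2 for the 1/2 H2SO3(aq)): (1/2)·(-608.8) = -304.4 kJ/mol
eq. 4 × 1/2 (×1/2 to match 1/2 H2O(l) in the target): (1/2)·(-562.0) = -281.0 kJ/mol
eq. 5 reversed and × 1/2 (H2SO4(l) must end up as a reactant; scale by 1/2 for the 1/2 H2SO4(l)): (-1/2)·(-814.0) = +407.0 kJ/mol
-30.0 = (-304.4) + (-281.0) + (+407.0) − 1/2·x
x = (-30.0 − (-178.4)) / (-1/2) = -296.8 kJ/mol

delta H = -296.8 kJ/mol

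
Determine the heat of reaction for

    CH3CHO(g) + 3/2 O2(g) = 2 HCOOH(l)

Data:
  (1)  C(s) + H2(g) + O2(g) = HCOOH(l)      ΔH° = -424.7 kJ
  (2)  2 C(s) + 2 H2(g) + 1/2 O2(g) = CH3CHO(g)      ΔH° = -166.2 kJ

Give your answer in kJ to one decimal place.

ΔH° = -683.2 kJ

(1) × 2 (scale by 2 for the 2 HCOOH(l)): (2)·(-424.7) = -849.4 kJ
(2) reversed (reverse to put CH3CHO(g) on the reactant side): +166.2 kJ
Since enthalpy is a state function, ΔH° = (2)·(-424.7) + (-1)·(-166.2) = -683.2 kJ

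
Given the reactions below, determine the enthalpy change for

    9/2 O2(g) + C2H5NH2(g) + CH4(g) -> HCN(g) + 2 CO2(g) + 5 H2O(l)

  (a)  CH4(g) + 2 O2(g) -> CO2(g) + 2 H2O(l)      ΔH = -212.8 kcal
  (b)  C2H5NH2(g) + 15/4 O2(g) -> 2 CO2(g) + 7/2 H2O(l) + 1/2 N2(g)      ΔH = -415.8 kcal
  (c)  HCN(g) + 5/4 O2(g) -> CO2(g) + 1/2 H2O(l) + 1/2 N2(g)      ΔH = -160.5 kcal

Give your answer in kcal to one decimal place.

(a) as written (CH4(g) already on the reactant side): -212.8 kcal
(b) as written (C2H5NH2(g) already on the reactant side): -415.8 kcal
(c) reversed (HCN(g) must end up as a product): +160.5 kcal
By Hess's law, ΔH = (1)·(-212.8) + (1)·(-415.8) + (-1)·(-160.5) = -468.1 kcal

ΔH = -468.1 kcal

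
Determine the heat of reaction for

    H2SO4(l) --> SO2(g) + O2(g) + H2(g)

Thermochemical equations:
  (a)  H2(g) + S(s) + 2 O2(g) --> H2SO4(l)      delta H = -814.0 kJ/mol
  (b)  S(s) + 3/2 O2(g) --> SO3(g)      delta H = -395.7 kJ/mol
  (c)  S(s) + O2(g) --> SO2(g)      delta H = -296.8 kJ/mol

delta H = 517.2 kJ/mol

(a) reversed (H2SO4(l) must end up as a reactant): +814.0 kJ/mol
(b): not needed (SO3(g) appears nowhere else).
(c) as written (SO2(g) already on the product side): -296.8 kJ/mol
By Hess's law, delta H = (-1)·(-814.0) + (1)·(-296.8) = 517.2 kJ/mol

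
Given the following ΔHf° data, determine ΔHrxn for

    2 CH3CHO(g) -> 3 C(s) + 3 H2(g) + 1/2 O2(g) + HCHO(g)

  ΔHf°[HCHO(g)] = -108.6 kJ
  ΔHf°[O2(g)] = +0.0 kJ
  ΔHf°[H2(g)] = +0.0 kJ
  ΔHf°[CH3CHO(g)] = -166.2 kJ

ΔHrxn = 223.8 kJ

Products: 3·(+0.0) + 3·(+0.0) + 1/2·(+0.0) + 1·(-108.6) = -108.6
Reactants: 2·(-166.2) = -332.4
ΔHrxn = (-108.6) − (-332.4) = 223.8 kJ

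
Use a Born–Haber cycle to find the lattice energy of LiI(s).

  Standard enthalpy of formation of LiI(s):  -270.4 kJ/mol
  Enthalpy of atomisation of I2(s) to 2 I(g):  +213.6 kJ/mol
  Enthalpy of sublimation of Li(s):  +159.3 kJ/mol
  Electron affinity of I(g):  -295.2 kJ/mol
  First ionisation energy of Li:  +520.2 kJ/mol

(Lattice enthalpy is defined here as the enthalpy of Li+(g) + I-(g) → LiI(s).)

U = -761.5 kJ/mol

ΔHf° = 1·ΔHsub + 1·(ΣIE) + 1/2·D(I2) + 1·EA + U
-270.4 = 1·(+159.3) + 1·(+520.2) + 1/2·(+213.6) + 1·(-295.2) + U
U = -270.4 − (+491.1) = -761.5 kJ/mol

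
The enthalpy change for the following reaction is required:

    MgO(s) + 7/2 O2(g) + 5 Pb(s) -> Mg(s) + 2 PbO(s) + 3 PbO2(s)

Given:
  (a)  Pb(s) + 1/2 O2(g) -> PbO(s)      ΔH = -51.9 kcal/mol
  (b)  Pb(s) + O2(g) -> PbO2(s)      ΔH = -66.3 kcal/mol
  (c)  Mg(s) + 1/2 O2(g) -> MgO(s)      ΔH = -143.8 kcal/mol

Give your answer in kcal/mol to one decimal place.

(a) × 2: (2)·(-51.9) = -103.8 kcal/mol
(b) × 3: (3)·(-66.3) = -198.9 kcal/mol
(c) reversed: +143.8 kcal/mol
Summing the manipulated equations, ΔH = (-103.8) + (-198.9) + (+143.8) = -158.9 kcal/mol

ΔH = -158.9 kcal/mol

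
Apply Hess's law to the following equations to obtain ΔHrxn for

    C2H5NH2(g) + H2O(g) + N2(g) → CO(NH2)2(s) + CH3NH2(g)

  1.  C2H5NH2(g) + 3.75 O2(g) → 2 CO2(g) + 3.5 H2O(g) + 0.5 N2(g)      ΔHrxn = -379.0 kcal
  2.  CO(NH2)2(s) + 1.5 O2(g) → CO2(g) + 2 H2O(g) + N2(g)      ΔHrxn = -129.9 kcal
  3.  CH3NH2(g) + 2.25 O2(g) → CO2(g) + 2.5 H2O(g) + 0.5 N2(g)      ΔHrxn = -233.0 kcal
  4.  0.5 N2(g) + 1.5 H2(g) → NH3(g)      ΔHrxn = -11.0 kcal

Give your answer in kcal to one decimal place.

ΔHrxn = -16.1 kcal

eq. 1 as written (C2H5NH2(g) already on the reactant side): -379.0 kcal
eq. 2 reversed (CO(NH2)2(s) must end up as a product): +129.9 kcal
eq. 3 reversed (CH3NH2(g) must end up as a product): +233.0 kcal
eq. 4: not needed (NH3(g) appears nowhere else).
Combining the equations, ΔHrxn = (-379.0) + (+129.9) + (+233.0) = -16.1 kcal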